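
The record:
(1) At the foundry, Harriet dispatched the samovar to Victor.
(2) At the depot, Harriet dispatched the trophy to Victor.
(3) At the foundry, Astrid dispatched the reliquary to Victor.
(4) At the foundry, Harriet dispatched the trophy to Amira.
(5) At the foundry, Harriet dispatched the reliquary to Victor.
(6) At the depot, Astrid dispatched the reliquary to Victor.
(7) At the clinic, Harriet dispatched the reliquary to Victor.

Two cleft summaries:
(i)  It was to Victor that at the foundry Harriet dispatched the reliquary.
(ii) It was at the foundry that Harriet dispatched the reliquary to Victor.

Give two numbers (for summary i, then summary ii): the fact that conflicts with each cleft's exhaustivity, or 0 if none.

Summary (i) focuses "Victor" (the recipient); background Harriet as agent and the reliquary as thing and at the foundry as setting. No fact matches that background with a different recipient, so 0.
Summary (ii) focuses "at the foundry" (the setting); background Harriet as agent and the reliquary as thing and Victor as recipient. Fact (7) matches that background with setting = at the clinic — refutes (ii).

0, 7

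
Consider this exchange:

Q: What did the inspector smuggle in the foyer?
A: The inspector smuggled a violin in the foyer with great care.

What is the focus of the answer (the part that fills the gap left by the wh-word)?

The wh-word "what" asks about the direct object.
In the answer, "the inspector" and "in the foyer" are given — repeated from the question.
"with great care" is also new, but it specifies the manner, which is not what the question asks about — so it is not the focus.
The constituent filling the direct object gap is "a violin"; that is the focus.

a violin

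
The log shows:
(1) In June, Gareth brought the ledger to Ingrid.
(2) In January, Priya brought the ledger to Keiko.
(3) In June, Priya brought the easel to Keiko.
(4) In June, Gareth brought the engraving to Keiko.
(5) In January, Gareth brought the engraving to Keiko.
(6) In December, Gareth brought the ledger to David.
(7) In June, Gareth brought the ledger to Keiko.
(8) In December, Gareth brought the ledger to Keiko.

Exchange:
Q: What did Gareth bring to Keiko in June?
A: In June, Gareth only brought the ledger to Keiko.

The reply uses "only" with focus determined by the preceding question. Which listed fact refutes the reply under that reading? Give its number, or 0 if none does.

The question "What did ...?" targets the thing, so in the reply the focus falls on "the ledger".
"Only" then excludes alternative things while the background — agent = Gareth, recipient = Keiko, setting = in June — is held fixed.
Fact (4) keeps agent = Gareth, recipient = Keiko, setting = in June but has thing = the engraving; that refutes the reply.
(Fact (8) would refute a reading with focus on the setting — but that is not what the question asks.)

4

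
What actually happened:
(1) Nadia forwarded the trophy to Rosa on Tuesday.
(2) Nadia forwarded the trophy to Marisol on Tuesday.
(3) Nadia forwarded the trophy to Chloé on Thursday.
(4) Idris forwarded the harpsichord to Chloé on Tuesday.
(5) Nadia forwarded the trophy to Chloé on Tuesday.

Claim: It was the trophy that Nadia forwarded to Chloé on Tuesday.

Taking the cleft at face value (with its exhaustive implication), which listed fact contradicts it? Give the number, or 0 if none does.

Focus of the cleft: "the trophy" (the thing). Presupposed background: same agent, recipient, setting (Nadia / Chloé / on Tuesday).
The exhaustive reading says no other thing fits that background.
No listed fact matches the background with a different thing. Exhaustivity holds.

0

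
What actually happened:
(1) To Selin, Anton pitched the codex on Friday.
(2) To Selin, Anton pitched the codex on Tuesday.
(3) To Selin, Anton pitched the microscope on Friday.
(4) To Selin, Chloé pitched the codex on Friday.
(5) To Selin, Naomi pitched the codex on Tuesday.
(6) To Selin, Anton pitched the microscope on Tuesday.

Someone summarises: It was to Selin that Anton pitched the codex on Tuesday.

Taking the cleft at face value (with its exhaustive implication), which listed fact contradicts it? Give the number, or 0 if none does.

Focus of the cleft: "Selin" (the recipient). Presupposed background: agent = Anton, thing = the codex, setting = on Tuesday.
Exhaustivity: Selin is the only recipient satisfying that background.
No listed fact matches the background with a different recipient. Exhaustivity holds.

0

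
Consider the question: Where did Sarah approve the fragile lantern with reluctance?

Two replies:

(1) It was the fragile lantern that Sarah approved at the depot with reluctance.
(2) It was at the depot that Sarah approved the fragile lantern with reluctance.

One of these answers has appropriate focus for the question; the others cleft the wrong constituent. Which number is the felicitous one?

The question word "where" targets the location.
Option (1) clefts "the fragile lantern" — the direct object, not what was asked.
Option (2) clefts "at the depot" — that matches what the question asks about.
So the congruent reply is (2).

2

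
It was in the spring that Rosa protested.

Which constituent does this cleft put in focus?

In an it-cleft "It was X that/who ...", the clefted constituent X is the focus; the that/who-clause expresses the presupposed open proposition.
Here the focus is "in the spring". The backgrounded (presupposed) material includes "Rosa".

in the spring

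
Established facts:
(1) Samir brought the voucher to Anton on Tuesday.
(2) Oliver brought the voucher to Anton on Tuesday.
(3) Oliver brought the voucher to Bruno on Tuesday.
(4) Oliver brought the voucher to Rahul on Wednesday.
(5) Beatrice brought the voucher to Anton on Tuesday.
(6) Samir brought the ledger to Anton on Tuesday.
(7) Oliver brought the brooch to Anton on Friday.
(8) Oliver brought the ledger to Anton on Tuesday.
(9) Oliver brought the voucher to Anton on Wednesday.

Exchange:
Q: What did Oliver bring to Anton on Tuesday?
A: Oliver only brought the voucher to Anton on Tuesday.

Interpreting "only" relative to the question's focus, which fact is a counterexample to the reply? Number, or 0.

8

The question "What did ...?" targets the thing, so in the reply the focus falls on "the voucher".
So "only" ranges over things; the rest (same agent, recipient, setting (Oliver / Anton / on Tuesday)) is presupposed.
Fact (8) keeps same agent, recipient, setting (Oliver / Anton / on Tuesday) but has thing = the ledger; that refutes the reply.
(Fact (3) would refute a reading with focus on the recipient — but that is not what the question asks.)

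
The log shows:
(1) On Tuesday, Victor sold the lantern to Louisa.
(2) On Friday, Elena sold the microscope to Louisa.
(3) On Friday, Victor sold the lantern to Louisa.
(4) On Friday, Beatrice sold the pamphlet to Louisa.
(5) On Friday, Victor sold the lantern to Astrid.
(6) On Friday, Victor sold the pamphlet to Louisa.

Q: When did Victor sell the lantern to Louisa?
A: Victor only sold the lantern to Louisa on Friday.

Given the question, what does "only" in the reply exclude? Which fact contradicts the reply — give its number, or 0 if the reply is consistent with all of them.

1

Answering "When did ...?" puts focus on the setting — here, "on Friday".
So "only" ranges over settings; the rest (same agent, thing, recipient (Victor / the lantern / Louisa)) is presupposed.
Fact (1) keeps same agent, thing, recipient (Victor / the lantern / Louisa) but has setting = on Tuesday; that refutes the reply.
(Fact (5) would refute a reading with focus on the recipient — but that is not what the question asks.)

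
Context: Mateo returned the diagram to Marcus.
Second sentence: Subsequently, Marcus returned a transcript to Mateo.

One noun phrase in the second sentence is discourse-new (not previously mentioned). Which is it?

a transcript

"Marcus" and "Mateo" in the second sentence are given — already mentioned in the context.
"a transcript" has no antecedent in the context; it is discourse-new (the indefinite article also signals a new referent).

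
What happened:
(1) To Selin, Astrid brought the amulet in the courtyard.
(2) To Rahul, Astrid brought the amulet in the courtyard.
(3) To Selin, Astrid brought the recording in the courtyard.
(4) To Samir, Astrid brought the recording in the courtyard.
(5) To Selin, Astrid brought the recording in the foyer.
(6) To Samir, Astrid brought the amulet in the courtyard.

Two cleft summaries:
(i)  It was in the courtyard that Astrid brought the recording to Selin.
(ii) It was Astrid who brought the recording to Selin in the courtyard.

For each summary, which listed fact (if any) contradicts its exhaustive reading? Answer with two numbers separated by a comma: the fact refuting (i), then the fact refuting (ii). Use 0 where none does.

Summary (i) focuses "in the courtyard" (the setting); background agent = Astrid, thing = the recording, recipient = Selin. Fact (5) matches that background with setting = in the foyer — refutes (i).
Summary (ii) focuses "Astrid" (the agent); background thing = the recording, recipient = Selin, setting = in the courtyard. No fact matches that background with a different agent, so 0.

5, 0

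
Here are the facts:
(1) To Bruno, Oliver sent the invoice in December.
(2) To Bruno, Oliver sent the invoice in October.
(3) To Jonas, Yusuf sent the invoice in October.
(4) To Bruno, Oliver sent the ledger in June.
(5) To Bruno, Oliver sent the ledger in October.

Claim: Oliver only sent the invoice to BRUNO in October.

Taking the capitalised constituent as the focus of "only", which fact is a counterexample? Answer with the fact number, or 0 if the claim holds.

Focus (in capitals) is "Bruno" — the recipient. "Only" excludes alternative recipients while holding fixed same agent, thing, setting (Oliver / the invoice / in October).
Every other fact changes something in the background, not just the recipient. Nothing refutes the claim.

0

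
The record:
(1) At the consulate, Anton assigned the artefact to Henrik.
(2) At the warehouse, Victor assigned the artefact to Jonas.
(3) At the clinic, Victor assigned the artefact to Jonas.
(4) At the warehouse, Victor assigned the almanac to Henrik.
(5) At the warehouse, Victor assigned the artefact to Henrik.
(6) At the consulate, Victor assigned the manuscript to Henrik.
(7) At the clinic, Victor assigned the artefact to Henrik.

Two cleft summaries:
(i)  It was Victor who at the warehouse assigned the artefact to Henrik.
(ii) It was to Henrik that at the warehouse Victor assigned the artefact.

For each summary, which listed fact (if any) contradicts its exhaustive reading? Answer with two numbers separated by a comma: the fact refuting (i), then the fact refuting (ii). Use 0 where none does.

Summary (i) focuses "Victor" (the agent); background same thing, recipient, setting (the artefact / Henrik / at the warehouse). No fact matches that background with a different agent, so 0.
Summary (ii) focuses "Henrik" (the recipient); background same agent, thing, setting (Victor / the artefact / at the warehouse). Fact (2) matches that background with recipient = Jonas — refutes (ii).

0, 2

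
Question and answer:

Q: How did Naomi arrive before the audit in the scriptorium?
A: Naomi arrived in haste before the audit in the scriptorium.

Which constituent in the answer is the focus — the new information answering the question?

The wh-word "how" asks about the manner.
In the answer, "Naomi", "in the scriptorium" and "before the audit" are given — repeated from the question.
The constituent filling the manner gap is "in haste"; that is the focus and would carry nuclear stress.

in haste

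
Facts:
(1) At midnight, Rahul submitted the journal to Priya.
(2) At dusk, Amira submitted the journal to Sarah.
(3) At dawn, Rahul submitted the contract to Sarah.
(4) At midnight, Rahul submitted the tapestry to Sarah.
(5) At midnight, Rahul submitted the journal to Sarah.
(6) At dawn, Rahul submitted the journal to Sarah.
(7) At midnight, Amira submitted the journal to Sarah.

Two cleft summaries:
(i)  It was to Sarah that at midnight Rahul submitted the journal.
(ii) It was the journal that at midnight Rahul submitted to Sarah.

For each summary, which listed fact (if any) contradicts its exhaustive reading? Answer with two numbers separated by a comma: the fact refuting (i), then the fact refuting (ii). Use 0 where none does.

1, 4

(i): focus "Sarah". Looking for same agent, thing, setting (Rahul / the journal / at midnight) with some other recipient — fact (1) has Priya there. Refuted.
(ii): focus "the journal". Looking for same agent, recipient, setting (Rahul / Sarah / at midnight) with some other thing — fact (4) has the tapestry there. Refuted.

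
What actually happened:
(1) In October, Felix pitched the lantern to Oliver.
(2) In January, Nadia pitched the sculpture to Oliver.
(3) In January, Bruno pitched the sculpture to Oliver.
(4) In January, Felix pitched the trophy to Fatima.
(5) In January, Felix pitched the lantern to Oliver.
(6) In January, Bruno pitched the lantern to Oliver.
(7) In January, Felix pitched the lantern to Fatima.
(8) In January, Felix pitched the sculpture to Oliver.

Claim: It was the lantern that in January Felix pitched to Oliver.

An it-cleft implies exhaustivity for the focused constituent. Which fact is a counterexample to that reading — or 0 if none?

Focus of the cleft: "the lantern" (the thing). Presupposed background: agent = Felix, recipient = Oliver, setting = in January.
The exhaustive reading says no other thing fits that background.
But fact (8) also has agent = Felix, recipient = Oliver, setting = in January, with thing = the sculpture — so the exhaustive reading fails.

8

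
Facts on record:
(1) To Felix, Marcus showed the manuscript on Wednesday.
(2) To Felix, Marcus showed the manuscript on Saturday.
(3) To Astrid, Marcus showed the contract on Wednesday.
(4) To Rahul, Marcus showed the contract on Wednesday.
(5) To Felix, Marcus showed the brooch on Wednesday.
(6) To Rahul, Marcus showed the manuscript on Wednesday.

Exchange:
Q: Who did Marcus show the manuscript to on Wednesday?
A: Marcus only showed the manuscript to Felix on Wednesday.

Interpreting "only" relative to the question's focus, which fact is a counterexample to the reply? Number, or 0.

Answering "Who did ... to ...?" puts focus on the recipient — here, "Felix".
So "only" ranges over recipients; the rest (Marcus as agent and the manuscript as thing and on Wednesday as setting) is presupposed.
Fact (6) shares the background with a different recipient (Rahul) — counterexample.
(Fact (5) would refute a reading with focus on the thing — but that is not what the question asks.)

6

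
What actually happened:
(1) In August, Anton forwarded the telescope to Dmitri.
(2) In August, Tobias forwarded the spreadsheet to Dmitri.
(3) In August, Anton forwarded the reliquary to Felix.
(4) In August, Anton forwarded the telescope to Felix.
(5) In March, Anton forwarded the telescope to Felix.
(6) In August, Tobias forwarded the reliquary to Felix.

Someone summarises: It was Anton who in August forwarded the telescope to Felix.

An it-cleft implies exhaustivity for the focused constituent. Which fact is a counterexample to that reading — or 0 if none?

Focus of the cleft: "Anton" (the agent). Presupposed background: thing = the telescope, recipient = Felix, setting = in August.
Exhaustivity: Anton is the only agent satisfying that background.
Every other fact differs from the presupposition on some backgrounded slot, so none challenges the exhaustivity.

0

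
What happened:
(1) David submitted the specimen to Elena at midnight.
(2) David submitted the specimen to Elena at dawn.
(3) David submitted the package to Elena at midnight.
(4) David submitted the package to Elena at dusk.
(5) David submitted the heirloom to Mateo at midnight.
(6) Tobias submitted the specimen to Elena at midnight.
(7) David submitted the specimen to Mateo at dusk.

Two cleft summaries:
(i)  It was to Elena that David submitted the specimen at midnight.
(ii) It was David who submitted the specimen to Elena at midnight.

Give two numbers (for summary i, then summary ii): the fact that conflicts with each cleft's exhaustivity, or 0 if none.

0, 6

(i): focus "Elena". No fact shares David as agent and the specimen as thing and at midnight as setting with a different recipient. 0.
(ii): focus "David". Looking for the specimen as thing and Elena as recipient and at midnight as setting with some other agent — fact (6) has Tobias there. Refuted.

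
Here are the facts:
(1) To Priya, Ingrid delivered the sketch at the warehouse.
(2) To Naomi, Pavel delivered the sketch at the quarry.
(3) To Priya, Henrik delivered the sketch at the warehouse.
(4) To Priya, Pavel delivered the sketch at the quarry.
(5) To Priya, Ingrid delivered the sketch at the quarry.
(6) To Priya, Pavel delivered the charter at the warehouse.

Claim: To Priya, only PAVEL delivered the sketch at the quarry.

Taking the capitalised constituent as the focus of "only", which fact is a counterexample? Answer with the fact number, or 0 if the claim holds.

The capitals mark "Pavel" as focus. So "only" rules out other agents, with the rest (the sketch as thing and Priya as recipient and at the quarry as setting) as background.
Fact (5) shares the background but differs in agent (Ingrid) — a counterexample.

5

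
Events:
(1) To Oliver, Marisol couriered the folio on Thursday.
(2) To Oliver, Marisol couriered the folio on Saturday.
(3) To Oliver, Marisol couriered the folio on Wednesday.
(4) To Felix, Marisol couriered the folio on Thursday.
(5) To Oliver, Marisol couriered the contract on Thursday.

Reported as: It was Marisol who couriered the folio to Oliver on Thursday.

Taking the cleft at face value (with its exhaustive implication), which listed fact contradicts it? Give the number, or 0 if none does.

0

The cleft puts "Marisol" in focus and presupposes the open proposition with thing = the folio, recipient = Oliver, setting = on Thursday.
The exhaustive reading says no other agent fits that background.
Every other fact differs from the presupposition on some backgrounded slot, so none challenges the exhaustivity.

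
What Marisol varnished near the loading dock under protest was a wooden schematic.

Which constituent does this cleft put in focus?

In a pseudo-cleft "What ... was X", the post-copular constituent X is the focus.
Here the focus is "a wooden schematic". The backgrounded (presupposed) material includes "Marisol", "near the loading dock" and "under protest".

a wooden schematic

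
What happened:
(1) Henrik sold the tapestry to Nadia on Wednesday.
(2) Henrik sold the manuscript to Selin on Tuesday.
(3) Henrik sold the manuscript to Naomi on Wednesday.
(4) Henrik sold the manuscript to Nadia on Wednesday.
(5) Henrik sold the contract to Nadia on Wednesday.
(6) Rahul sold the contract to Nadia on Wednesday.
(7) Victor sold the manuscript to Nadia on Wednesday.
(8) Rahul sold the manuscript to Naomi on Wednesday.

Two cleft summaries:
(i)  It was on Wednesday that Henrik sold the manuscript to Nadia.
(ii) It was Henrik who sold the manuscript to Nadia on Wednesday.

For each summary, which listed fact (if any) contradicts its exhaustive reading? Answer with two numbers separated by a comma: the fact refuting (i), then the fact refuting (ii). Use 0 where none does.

0, 7

Summary (i) focuses "on Wednesday" (the setting); background agent = Henrik, thing = the manuscript, recipient = Nadia. No fact matches that background with a different setting, so 0.
Summary (ii) focuses "Henrik" (the agent); background thing = the manuscript, recipient = Nadia, setting = on Wednesday. Fact (7) matches that background with agent = Victor — refutes (ii).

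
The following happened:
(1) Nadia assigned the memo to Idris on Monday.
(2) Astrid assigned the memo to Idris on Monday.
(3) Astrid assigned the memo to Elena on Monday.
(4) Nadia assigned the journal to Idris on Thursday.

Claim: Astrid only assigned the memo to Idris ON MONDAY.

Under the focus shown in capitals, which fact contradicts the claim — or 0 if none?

0

The capitals mark "on Monday" as focus. So "only" rules out other settings, with the rest (Astrid as agent and the memo as thing and Idris as recipient) as background.
No fact matches Astrid as agent and the memo as thing and Idris as recipient with a different setting — every other fact differs on at least one backgrounded slot. So no fact refutes it.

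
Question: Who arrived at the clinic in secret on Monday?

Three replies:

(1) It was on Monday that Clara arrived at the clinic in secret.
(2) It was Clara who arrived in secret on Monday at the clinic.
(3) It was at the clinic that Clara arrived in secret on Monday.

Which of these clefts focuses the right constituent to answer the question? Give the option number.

The question word "who" targets the subject (agent).
Option (1) clefts "on Monday" — the time, not what was asked.
Option (2) clefts "Clara" — that matches what the question asks about.
Option (3) clefts "at the clinic" — the location, not what was asked.
So the congruent reply is (2).

2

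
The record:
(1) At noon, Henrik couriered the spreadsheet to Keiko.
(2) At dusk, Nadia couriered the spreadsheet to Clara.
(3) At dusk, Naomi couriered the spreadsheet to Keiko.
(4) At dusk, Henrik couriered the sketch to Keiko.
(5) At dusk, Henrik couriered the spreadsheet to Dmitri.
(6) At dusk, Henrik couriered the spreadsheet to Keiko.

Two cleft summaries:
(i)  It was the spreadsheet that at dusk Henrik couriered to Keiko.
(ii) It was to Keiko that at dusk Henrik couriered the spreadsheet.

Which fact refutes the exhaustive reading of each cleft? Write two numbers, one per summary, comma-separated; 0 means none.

(i): focus "the spreadsheet". Looking for same agent, recipient, setting (Henrik / Keiko / at dusk) with some other thing — fact (4) has the sketch there. Refuted.
(ii): focus "Keiko". Looking for same agent, thing, setting (Henrik / the spreadsheet / at dusk) with some other recipient — fact (5) has Dmitri there. Refuted.

4, 5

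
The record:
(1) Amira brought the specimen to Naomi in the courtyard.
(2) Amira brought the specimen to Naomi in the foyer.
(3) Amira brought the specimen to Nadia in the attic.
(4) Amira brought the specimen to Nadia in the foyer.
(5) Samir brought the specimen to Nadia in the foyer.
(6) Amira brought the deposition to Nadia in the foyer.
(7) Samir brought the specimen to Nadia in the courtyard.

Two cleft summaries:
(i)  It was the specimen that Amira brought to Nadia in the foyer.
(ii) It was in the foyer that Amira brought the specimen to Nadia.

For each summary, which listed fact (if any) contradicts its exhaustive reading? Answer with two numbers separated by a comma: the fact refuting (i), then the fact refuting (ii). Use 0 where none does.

(i): focus "the specimen". Looking for same agent, recipient, setting (Amira / Nadia / in the foyer) with some other thing — fact (6) has the deposition there. Refuted.
(ii): focus "in the foyer". Looking for same agent, thing, recipient (Amira / the specimen / Nadia) with some other setting — fact (3) has in the attic there. Refuted.

6, 3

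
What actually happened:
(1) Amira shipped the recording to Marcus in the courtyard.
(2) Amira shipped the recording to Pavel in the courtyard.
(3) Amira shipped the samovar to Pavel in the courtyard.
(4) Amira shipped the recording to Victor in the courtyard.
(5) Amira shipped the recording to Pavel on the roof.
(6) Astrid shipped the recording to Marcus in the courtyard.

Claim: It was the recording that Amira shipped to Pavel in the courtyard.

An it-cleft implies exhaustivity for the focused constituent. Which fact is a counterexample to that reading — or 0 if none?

3

The cleft puts "the recording" in focus and presupposes the open proposition with Amira as agent and Pavel as recipient and in the courtyard as setting.
The exhaustive reading says no other thing fits that background.
But fact (3) also has Amira as agent and Pavel as recipient and in the courtyard as setting, with thing = the samovar — so the exhaustive reading fails.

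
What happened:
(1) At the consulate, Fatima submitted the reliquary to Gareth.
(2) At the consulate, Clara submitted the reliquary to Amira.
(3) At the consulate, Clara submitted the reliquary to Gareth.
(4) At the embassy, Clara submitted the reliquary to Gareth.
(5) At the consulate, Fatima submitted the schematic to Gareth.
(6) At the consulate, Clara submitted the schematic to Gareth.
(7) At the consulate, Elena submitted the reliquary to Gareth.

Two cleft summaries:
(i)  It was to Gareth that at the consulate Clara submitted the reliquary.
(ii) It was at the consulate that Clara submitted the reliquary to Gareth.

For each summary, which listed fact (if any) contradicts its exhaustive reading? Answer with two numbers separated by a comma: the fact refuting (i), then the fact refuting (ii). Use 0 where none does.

2, 4

Summary (i) focuses "Gareth" (the recipient); background same agent, thing, setting (Clara / the reliquary / at the consulate). Fact (2) matches that background with recipient = Amira — refutes (i).
Summary (ii) focuses "at the consulate" (the setting); background same agent, thing, recipient (Clara / the reliquary / Gareth). Fact (4) matches that background with setting = at the embassy — refutes (ii).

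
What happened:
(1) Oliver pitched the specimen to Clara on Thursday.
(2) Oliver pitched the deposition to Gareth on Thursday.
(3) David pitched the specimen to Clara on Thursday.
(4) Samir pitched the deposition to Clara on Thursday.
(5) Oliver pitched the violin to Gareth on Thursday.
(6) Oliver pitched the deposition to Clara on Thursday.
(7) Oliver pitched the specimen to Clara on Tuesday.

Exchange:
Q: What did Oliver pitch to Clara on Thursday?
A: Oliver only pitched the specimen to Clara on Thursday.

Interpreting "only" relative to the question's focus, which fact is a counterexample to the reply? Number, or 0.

6

Answering "What did ...?" puts focus on the thing — here, "the specimen".
"Only" then excludes alternative things while the background — agent = Oliver, recipient = Clara, setting = on Thursday — is held fixed.
Fact (6) keeps agent = Oliver, recipient = Clara, setting = on Thursday but has thing = the deposition; that refutes the reply.
(Fact (7) would refute a reading with focus on the setting — but that is not what the question asks.)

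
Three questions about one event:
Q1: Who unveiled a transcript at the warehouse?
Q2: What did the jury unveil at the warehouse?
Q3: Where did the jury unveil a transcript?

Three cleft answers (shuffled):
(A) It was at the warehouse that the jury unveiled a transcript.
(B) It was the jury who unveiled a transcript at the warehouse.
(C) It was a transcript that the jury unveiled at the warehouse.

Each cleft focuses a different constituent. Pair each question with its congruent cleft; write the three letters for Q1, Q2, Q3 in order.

BCA

Q1 asks about the subject (agent); cleft (B) focuses "the jury", which is the subject (agent) — so Q1 → B.
Q2 asks about the direct object; cleft (C) focuses "a transcript", which is the direct object — so Q2 → C.
Q3 asks about the location; cleft (A) focuses "at the warehouse", which is the location — so Q3 → A.
Mapping: Q1→B, Q2→C, Q3→A.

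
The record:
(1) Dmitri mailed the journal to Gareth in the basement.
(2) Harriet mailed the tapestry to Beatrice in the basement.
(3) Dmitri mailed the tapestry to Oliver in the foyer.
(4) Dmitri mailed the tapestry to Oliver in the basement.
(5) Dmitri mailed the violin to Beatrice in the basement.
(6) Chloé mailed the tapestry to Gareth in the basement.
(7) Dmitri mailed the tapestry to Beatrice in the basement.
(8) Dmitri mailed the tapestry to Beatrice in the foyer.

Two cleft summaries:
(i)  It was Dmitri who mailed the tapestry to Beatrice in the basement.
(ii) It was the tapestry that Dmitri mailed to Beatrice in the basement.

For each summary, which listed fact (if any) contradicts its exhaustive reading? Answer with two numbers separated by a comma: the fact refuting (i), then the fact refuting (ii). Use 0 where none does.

Summary (i) focuses "Dmitri" (the agent); background same thing, recipient, setting (the tapestry / Beatrice / in the basement). Fact (2) matches that background with agent = Harriet — refutes (i).
Summary (ii) focuses "the tapestry" (the thing); background same agent, recipient, setting (Dmitri / Beatrice / in the basement). Fact (5) matches that background with thing = the violin — refutes (ii).

2, 5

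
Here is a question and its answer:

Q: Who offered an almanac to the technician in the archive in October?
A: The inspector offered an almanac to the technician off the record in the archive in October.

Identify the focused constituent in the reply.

the inspector

The wh-word "who" asks about the subject (agent).
In the answer, "an almanac", "to the technician", "in the archive" and "in October" are given — repeated from the question.
"off the record" is also new, but it specifies the manner, which is not what the question asks about — so it is not the focus.
The constituent filling the subject (agent) gap is "the inspector"; that is the focus.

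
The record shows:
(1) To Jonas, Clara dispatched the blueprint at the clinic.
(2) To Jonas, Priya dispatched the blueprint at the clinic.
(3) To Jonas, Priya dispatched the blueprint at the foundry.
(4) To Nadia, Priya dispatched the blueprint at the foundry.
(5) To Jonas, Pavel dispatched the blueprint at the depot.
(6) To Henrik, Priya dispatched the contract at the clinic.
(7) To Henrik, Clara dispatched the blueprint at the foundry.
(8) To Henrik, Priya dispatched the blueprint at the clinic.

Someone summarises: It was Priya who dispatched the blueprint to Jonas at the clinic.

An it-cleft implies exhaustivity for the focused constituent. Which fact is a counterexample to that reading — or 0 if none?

1

The cleft puts "Priya" in focus and presupposes the open proposition with the blueprint as thing and Jonas as recipient and at the clinic as setting.
The exhaustive reading says no other agent fits that background.
Fact (1) shares the background but with agent = Clara; exhaustivity is violated.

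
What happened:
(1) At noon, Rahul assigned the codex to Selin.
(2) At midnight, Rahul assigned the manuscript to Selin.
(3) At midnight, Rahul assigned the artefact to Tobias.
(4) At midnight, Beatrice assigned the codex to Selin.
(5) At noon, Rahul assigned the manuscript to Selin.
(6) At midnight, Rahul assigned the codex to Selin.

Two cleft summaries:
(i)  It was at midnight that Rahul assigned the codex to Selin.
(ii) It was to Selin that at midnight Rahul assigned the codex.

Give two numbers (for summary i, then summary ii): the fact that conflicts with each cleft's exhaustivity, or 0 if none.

Summary (i) focuses "at midnight" (the setting); background same agent, thing, recipient (Rahul / the codex / Selin). Fact (1) matches that background with setting = at noon — refutes (i).
Summary (ii) focuses "Selin" (the recipient); background same agent, thing, setting (Rahul / the codex / at midnight). No fact matches that background with a different recipient, so 0.

1, 0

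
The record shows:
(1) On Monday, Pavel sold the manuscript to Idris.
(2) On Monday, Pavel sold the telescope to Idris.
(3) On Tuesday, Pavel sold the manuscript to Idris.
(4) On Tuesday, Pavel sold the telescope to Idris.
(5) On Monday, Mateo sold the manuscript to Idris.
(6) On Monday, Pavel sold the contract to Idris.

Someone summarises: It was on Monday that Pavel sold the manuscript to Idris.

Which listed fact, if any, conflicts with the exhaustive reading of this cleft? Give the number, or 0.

Focus of the cleft: "on Monday" (the setting). Presupposed background: same agent, thing, recipient (Pavel / the manuscript / Idris).
The exhaustive reading says no other setting fits that background.
Fact (3) shares the background but with setting = on Tuesday; exhaustivity is violated.

3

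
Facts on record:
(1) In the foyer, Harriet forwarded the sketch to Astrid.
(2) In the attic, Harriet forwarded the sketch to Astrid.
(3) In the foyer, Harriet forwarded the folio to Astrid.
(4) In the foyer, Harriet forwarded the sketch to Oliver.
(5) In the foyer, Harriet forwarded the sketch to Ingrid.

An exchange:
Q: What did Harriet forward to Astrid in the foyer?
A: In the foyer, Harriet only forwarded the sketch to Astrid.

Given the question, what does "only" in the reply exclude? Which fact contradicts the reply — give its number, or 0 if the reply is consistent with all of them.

3

Answering "What did ...?" puts focus on the thing — here, "the sketch".
So "only" ranges over things; the rest (same agent, recipient, setting (Harriet / Astrid / in the foyer)) is presupposed.
Fact (3) shares the background with a different thing (the folio) — counterexample.
(Fact (4) would refute a reading with focus on the recipient — but that is not what the question asks.)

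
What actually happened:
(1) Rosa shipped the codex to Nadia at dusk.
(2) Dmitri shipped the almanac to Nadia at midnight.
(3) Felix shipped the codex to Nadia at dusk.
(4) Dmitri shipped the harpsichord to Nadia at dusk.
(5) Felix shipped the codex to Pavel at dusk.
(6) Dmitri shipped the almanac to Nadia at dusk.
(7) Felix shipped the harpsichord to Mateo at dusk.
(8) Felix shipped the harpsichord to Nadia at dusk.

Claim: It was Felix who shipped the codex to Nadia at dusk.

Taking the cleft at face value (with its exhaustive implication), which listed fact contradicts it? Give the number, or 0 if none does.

The cleft puts "Felix" in focus and presupposes the open proposition with the codex as thing and Nadia as recipient and at dusk as setting.
Exhaustivity: Felix is the only agent satisfying that background.
Fact (1) shares the background but with agent = Rosa; exhaustivity is violated.

1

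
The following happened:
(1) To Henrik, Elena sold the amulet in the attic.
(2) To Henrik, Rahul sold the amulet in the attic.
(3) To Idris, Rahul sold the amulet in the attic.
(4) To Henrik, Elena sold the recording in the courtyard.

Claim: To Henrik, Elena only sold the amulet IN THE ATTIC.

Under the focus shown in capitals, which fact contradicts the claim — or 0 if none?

0

The capitals mark "in the attic" as focus. So "only" rules out other settings, with the rest (Elena as agent and the amulet as thing and Henrik as recipient) as background.
Every other fact changes something in the background, not just the setting. Nothing refutes the claim.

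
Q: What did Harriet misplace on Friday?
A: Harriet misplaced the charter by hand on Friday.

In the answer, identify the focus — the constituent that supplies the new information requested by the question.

The wh-word "what" asks about the direct object.
In the answer, "Harriet" and "on Friday" are given — repeated from the question.
"by hand" is also new, but it specifies the manner, which is not what the question asks about — so it is not the focus.
The constituent filling the direct object gap is "the charter"; that is the focus.

the charter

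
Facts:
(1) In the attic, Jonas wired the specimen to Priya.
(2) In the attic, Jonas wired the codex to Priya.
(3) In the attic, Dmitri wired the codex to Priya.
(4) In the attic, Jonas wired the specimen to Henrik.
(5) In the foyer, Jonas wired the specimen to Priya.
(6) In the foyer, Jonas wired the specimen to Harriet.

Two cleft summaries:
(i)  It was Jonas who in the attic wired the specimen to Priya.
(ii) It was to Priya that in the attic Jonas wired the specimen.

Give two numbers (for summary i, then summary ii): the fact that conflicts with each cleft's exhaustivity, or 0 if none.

Summary (i) focuses "Jonas" (the agent); background same thing, recipient, setting (the specimen / Priya / in the attic). No fact matches that background with a different agent, so 0.
Summary (ii) focuses "Priya" (the recipient); background same agent, thing, setting (Jonas / the specimen / in the attic). Fact (4) matches that background with recipient = Henrik — refutes (ii).

0, 4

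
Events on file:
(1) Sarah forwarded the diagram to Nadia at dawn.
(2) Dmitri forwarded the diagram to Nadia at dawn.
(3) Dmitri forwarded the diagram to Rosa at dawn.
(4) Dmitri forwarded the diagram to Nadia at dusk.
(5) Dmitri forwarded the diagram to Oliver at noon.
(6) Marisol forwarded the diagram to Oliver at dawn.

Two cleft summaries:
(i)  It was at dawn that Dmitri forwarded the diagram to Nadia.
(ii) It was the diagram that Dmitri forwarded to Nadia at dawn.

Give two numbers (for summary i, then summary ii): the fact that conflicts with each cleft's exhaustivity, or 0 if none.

Summary (i) focuses "at dawn" (the setting); background Dmitri as agent and the diagram as thing and Nadia as recipient. Fact (4) matches that background with setting = at dusk — refutes (i).
Summary (ii) focuses "the diagram" (the thing); background Dmitri as agent and Nadia as recipient and at dawn as setting. No fact matches that background with a different thing, so 0.

4, 0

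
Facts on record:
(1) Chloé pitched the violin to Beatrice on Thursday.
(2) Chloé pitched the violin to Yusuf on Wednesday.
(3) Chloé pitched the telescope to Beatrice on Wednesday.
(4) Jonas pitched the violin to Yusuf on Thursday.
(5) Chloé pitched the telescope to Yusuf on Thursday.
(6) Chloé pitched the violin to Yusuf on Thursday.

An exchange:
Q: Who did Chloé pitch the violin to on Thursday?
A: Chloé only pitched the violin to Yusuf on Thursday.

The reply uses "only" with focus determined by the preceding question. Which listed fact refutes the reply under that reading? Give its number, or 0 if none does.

1

The question "Who did ... to ...?" targets the recipient, so in the reply the focus falls on "Yusuf".
So "only" ranges over recipients; the rest (Chloé as agent and the violin as thing and on Thursday as setting) is presupposed.
Fact (1) shares the background with a different recipient (Beatrice) — counterexample.
(Fact (5) would refute a reading with focus on the thing — but that is not what the question asks.)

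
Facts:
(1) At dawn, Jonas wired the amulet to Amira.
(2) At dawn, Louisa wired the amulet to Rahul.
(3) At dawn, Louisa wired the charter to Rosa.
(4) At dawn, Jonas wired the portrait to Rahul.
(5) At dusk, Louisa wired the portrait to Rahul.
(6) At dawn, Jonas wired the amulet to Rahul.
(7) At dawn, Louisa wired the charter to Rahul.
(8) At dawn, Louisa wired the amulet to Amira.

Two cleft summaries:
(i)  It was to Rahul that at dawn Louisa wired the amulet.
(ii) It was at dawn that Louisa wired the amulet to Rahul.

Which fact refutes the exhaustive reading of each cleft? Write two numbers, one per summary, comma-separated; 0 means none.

(i): focus "Rahul". Looking for same agent, thing, setting (Louisa / the amulet / at dawn) with some other recipient — fact (8) has Amira there. Refuted.
(ii): focus "at dawn". No fact shares same agent, thing, recipient (Louisa / the amulet / Rahul) with a different setting. 0.

8, 0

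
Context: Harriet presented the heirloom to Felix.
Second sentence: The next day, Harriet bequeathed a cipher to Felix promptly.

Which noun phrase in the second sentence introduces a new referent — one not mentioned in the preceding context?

a cipher

"Harriet" and "Felix" in the second sentence are given — already mentioned in the context.
"a cipher" has no antecedent in the context; it is discourse-new (the indefinite article also signals a new referent).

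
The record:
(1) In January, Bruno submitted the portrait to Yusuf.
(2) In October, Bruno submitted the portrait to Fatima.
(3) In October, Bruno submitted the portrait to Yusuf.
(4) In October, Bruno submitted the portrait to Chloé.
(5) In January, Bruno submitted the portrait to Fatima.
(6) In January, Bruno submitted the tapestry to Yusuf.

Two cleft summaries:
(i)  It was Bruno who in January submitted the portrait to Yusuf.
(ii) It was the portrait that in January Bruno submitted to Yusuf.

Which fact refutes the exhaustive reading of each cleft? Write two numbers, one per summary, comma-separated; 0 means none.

0, 6

Summary (i) focuses "Bruno" (the agent); background same thing, recipient, setting (the portrait / Yusuf / in January). No fact matches that background with a different agent, so 0.
Summary (ii) focuses "the portrait" (the thing); background same agent, recipient, setting (Bruno / Yusuf / in January). Fact (6) matches that background with thing = the tapestry — refutes (ii).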